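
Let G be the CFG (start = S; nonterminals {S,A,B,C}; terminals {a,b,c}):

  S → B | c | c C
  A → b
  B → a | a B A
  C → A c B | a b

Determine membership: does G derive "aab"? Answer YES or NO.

CNF form of G:
  S -> T0 X5 | T1 C | a | c
  A -> b
  B -> T0 X3 | a
  C -> A X4 | T0 T2
  T0 -> a
  T1 -> c
  T2 -> b
  X3 -> B A
  X4 -> T1 B
  X5 -> B A

Fill CYK table bottom-up:
  T[0,0] 'a' = {B,S,T0}  orig:{B,S}
  T[1,1] 'a' = {B,S,T0}  orig:{B,S}
  T[2,2] 'b' = {A,T2}  orig:{A}
  T[0,1] 'aa' = ∅
  T[1,2] 'ab' = {C,X3,X5}  orig:{C}
  T[0,2] 'aab' = {B,S}

S ∈ T[0,2] ⇒ YES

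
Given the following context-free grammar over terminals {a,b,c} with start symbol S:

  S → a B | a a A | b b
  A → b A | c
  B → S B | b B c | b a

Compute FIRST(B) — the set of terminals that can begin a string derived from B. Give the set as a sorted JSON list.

FIRST iteration:
[1]
  A via A→b A: +{b}
  A via A→c: +{c}
  B via B→b B c: +{b}
  S via S→a B: +{a}
  S via S→b b: +{b}
  FIRST(S)={a,b}  FIRST(A)={b,c}  FIRST(B)={b}
[2]
  B via B→S B: +{a}
  FIRST(S)={a,b}  FIRST(A)={b,c}  FIRST(B)={a,b}
[3] (stable)
  FIRST(S)={a,b}  FIRST(A)={b,c}  FIRST(B)={a,b}

FIRST(B) = ["a", "b"]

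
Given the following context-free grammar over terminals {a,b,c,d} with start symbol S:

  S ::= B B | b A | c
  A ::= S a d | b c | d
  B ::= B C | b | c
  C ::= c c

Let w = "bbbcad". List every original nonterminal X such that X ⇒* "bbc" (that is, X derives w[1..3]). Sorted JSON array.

CNF form of G:
  S -> B B | T2 A | c
  A -> S X4 | T2 T3 | d
  B -> B C | b | c
  C -> T3 T3
  T0 -> a
  T1 -> d
  T2 -> b
  T3 -> c
  X4 -> T0 T1

CYK table (by increasing span) — only the sub-triangle for w[1..3]:
  [1..1]={B,T2}  "b"  orig:{B}
  [2..2]={B,T2}  "b"  orig:{B}
  [3..3]={B,S,T3}  "c"  orig:{B,S}
  [1..2]={S}  "bb"
  [2..3]={A,S}  "bc"
  [1..3]={S}  "bbc"

Original NTs in T[1,3] deriving "bbc": ["S"]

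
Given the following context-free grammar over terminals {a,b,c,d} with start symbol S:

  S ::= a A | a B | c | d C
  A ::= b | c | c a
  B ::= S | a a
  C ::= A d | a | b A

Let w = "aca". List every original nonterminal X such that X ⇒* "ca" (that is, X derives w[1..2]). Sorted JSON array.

CNF form of G:
  S -> T1 A | T1 B | T2 C | c
  A -> T0 T1 | b | c
  B -> T1 A | T1 B | T1 T1 | T2 C | c
  C -> A T2 | T3 A | a
  T0 -> c
  T1 -> a
  T2 -> d
  T3 -> b

Fill CYK table bottom-up, restricted to cells inside w[1..2]:
  T[1,1] 'c' = {A,B,S,T0}  orig:{A,B,S}
  T[2,2] 'a' = {C,T1}  orig:{C}
  T[1,2] 'ca' = {A}

Original NTs in T[1,2] deriving "ca": ["A"]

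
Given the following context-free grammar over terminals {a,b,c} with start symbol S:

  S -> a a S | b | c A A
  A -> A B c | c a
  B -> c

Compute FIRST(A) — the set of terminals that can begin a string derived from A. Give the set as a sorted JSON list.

FIRST sets, iterate to fixpoint:
round 1:
  A via A→c a: +{c}
  B via B→c: +{c}
  S via S→a a S: +{a}
  S via S→b: +{b}
  S via S→c A A: +{c}
  FIRST[S]={a,b,c}  FIRST[A]={c}  FIRST[B]={c}
round 2: done
  FIRST[S]={a,b,c}  FIRST[A]={c}  FIRST[B]={c}

FIRST(A) = ["c"]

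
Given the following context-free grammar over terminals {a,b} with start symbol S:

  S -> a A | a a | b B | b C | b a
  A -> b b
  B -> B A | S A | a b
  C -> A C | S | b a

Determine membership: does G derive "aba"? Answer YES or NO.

Convert to CNF:
  S -> T0 B | T0 C | T0 T1 | T1 A | T1 T1
  A -> T0 T0
  B -> B A | S A | T1 T0
  C -> A C | T0 B | T0 C | T0 T1 | T1 A | T1 T1
  T0 -> b
  T1 -> a

Fill CYK table bottom-up:
  T[0,0] 'a' = {T1}  orig:{}
  T[1,1] 'b' = {T0}  orig:{}
  T[2,2] 'a' = {T1}  orig:{}
  T[0,1] 'ab' = {B}
  T[1,2] 'ba' = {C,S}
  T[0,2] 'aba' = ∅

S ∉ T[0,2] ⇒ NO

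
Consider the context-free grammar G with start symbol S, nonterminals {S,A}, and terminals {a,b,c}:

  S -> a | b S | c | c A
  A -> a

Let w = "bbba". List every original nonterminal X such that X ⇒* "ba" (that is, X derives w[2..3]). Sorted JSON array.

CNF form of G:
  S -> T0 S | T1 A | a | c
  A -> a
  T0 -> b
  T1 -> c

Fill CYK table bottom-up — only the sub-triangle for w[2..3]:
  cell(2,2) b: {T0}  orig:{}
  cell(3,3) a: {A,S}
  cell(2,3) ba: {S}

Original NTs in T[2,3] deriving "ba": ["S"]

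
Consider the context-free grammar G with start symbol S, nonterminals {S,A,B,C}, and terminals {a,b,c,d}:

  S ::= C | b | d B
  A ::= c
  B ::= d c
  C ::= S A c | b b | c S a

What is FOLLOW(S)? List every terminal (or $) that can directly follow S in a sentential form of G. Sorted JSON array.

FIRST iteration:
pass 1:
  A via A→c: +{c}
  B via B→d c: +{d}
  C via C→b b: +{b}
  C via C→c S a: +{c}
  S via S→C: +{b,c}
  S via S→d B: +{d}
  FIRST[S]={b,c,d}  FIRST[A]={c}  FIRST[B]={d}  FIRST[C]={b,c}
pass 2:
  C via C→S A c: +{d}
  FIRST[S]={b,c,d}  FIRST[A]={c}  FIRST[B]={d}  FIRST[C]={b,c,d}
pass 3: (no change)
  FIRST[S]={b,c,d}  FIRST[A]={c}  FIRST[B]={d}  FIRST[C]={b,c,d}

FOLLOW sets:
initialize: $ ∈ FOLLOW(S)
round 1:
  C→S A c: FOLLOW(S) ⊇ FIRST(A) = {c}; new: +{c}
  C→S A c: FOLLOW(A) ⊇ FIRST(c) = {c}; new: +{c}
  C→c S a: FOLLOW(S) ⊇ FIRST(a) = {a}; new: +{a}
  S→C: FOLLOW(C) ⊇ FOLLOW(S) ⊇ {$,a,c}; new: +{$,a,c}
  S→d B: FOLLOW(B) ⊇ FOLLOW(S) ⊇ {$,a,c}; new: +{$,a,c}
  S: {$,a,c}  A: {c}  B: {$,a,c}  C: {$,a,c}
round 2: (stable)
  S: {$,a,c}  A: {c}  B: {$,a,c}  C: {$,a,c}

FOLLOW(S) = ["$", "a", "c"]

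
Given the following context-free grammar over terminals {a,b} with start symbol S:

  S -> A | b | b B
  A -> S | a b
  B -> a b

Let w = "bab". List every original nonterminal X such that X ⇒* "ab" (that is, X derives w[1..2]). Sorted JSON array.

CNF form of G:
  S -> T0 T1 | T1 B | b
  A -> T0 T1 | T1 B | b
  B -> T0 T1
  T0 -> a
  T1 -> b

Fill CYK table bottom-up (cells [i..j] with 1 ≤ i ≤ j ≤ 2 only):
  [1..1]={T0}  "a"  orig:{}
  [2..2]={A,S,T1}  "b"  orig:{A,S}
  [1..2]={A,B,S}  "ab"

Original NTs in T[1,2] deriving "ab": ["A", "B", "S"]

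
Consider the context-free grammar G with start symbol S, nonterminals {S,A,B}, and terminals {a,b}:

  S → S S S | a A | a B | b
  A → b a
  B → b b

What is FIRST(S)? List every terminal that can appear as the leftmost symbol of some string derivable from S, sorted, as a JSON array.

Compute FIRST by fixpoint:
[1]
  A via A→b a: +{b}
  B via B→b b: +{b}
  S via S→a A: +{a}
  S via S→b: +{b}
  FIRST[S]={a,b}  FIRST[A]={b}  FIRST[B]={b}
[2] (stable)
  FIRST[S]={a,b}  FIRST[A]={b}  FIRST[B]={b}

FIRST(S) = ["a", "b"]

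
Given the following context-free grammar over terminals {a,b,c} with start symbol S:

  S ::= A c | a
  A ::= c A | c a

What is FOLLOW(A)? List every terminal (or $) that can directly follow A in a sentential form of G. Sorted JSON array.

FIRST iteration:
pass 1:
  A via A→c A: +{c}
  S via S→A c: +{c}
  S via S→a: +{a}
  S: {a,c}  A: {c}
pass 2: — fixpoint
  S: {a,c}  A: {c}

Compute FOLLOW by fixpoint:
seed FOLLOW(S) with $
pass 1:
  S→A c: FOLLOW(A) ⊇ FIRST(c) = {c}; new: +{c}
  S: {$}  A: {c}
pass 2: (no change)
  S: {$}  A: {c}

FOLLOW(A) = ["c"]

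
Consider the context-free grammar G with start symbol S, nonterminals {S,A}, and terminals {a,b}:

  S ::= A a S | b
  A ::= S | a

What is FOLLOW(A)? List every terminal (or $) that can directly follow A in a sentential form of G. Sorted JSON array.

FIRST sets, iterate to fixpoint:
pass 1:
  A via A→a: +{a}
  S via S→A a S: +{a}
  S via S→b: +{b}
  FIRST(S)={a,b}  FIRST(A)={a}
pass 2:
  A via A→S: +{b}
  FIRST(S)={a,b}  FIRST(A)={a,b}
pass 3: (no change)
  FIRST(S)={a,b}  FIRST(A)={a,b}

Compute FOLLOW by fixpoint:
seed FOLLOW(S) with $
pass 1:
  S→A a S: FOLLOW(A) ⊇ FIRST(a) = {a}; new: +{a}
  S: {$}  A: {a}
pass 2:
  A→S: FOLLOW(S) ⊇ FOLLOW(A) ⊇ {a}; new: +{a}
  S: {$,a}  A: {a}
pass 3: (no change)
  S: {$,a}  A: {a}

FOLLOW(A) = ["a"]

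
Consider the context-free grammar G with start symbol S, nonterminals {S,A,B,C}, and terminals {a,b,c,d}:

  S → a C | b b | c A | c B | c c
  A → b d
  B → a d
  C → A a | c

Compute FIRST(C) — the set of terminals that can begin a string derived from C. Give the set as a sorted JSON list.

Compute FIRST by fixpoint:
[1]
  A via A→b d: +{b}
  B via B→a d: +{a}
  C via C→A a: +{b}
  C via C→c: +{c}
  S via S→a C: +{a}
  S via S→b b: +{b}
  S via S→c A: +{c}
  FIRST(S)={a,b,c}  FIRST(A)={b}  FIRST(B)={a}  FIRST(C)={b,c}
[2] — fixpoint
  FIRST(S)={a,b,c}  FIRST(A)={b}  FIRST(B)={a}  FIRST(C)={b,c}

FIRST(C) = ["b", "c"]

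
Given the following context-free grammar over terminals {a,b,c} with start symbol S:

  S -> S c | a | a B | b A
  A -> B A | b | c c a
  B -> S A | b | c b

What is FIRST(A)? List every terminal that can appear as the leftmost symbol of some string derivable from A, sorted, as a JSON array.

Compute FIRST by fixpoint:
iter 1:
  A via A→b: +{b}
  A via A→c c a: +{c}
  B via B→b: +{b}
  B via B→c b: +{c}
  S via S→a: +{a}
  S via S→b A: +{b}
  FIRST[S]={a,b}  FIRST[A]={b,c}  FIRST[B]={b,c}
iter 2:
  B via B→S A: +{a}
  FIRST[S]={a,b}  FIRST[A]={b,c}  FIRST[B]={a,b,c}
iter 3:
  A via A→B A: +{a}
  FIRST[S]={a,b}  FIRST[A]={a,b,c}  FIRST[B]={a,b,c}
iter 4: done
  FIRST[S]={a,b}  FIRST[A]={a,b,c}  FIRST[B]={a,b,c}

FIRST(A) = ["a", "b", "c"]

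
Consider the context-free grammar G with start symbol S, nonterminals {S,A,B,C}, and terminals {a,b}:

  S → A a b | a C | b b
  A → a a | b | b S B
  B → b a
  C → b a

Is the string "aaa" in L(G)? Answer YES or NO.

CNF form of G:
  S -> A X3 | T0 C | T1 T1
  A -> T0 T0 | T1 X2 | b
  B -> T1 T0
  C -> T1 T0
  T0 -> a
  T1 -> b
  X2 -> S B
  X3 -> T0 T1

CYK fill:
  [0..0]={T0}  "a"  orig:{}
  [1..1]={T0}  "a"  orig:{}
  [2..2]={T0}  "a"  orig:{}
  [0..1]={A}  "aa"
  [1..2]={A}  "aa"
  [0..2]=∅  "aaa"

S ∉ T[0,2] ⇒ NO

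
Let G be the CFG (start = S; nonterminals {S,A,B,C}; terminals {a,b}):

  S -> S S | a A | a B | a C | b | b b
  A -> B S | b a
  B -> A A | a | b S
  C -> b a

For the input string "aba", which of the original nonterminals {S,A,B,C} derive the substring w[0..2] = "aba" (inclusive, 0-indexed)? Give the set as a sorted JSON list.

CNF form of G:
  S -> S S | T0 T0 | T1 A | T1 B | T1 C | b
  A -> B S | T0 T1
  B -> A A | T0 S | a
  C -> T0 T1
  T0 -> b
  T1 -> a

CYK fill (cells [i..j] with 0 ≤ i ≤ j ≤ 2 only):
  cell(0,0) a: {B,T1}  orig:{B}
  cell(1,1) b: {S,T0}  orig:{S}
  cell(2,2) a: {B,T1}  orig:{B}
  cell(0,1) ab: {A}
  cell(1,2) ba: {A,C}
  cell(0,2) aba: {S}

Original NTs in T[0,2] deriving "aba": ["S"]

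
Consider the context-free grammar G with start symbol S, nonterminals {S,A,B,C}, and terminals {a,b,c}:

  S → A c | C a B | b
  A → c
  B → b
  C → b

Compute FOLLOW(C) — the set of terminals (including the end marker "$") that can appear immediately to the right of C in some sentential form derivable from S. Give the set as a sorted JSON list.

Compute FIRST by fixpoint:
[1]
  A via A→c: +{c}
  B via B→b: +{b}
  C via C→b: +{b}
  S via S→A c: +{c}
  S via S→C a B: +{b}
  S: {b,c}  A: {c}  B: {b}  C: {b}
[2] done
  S: {b,c}  A: {c}  B: {b}  C: {b}

FOLLOW iteration:
FOLLOW(S) := {$}
pass 1:
  S→A c: FOLLOW(A) ⊇ FIRST(c) = {c}; new: +{c}
  S→C a B: FOLLOW(C) ⊇ FIRST(a) = {a}; new: +{a}
  S→C a B: FOLLOW(B) ⊇ FOLLOW(S) ⊇ {$}; new: +{$}
  FOLLOW(S)={$}  FOLLOW(A)={c}  FOLLOW(B)={$}  FOLLOW(C)={a}
pass 2: — fixpoint
  FOLLOW(S)={$}  FOLLOW(A)={c}  FOLLOW(B)={$}  FOLLOW(C)={a}

FOLLOW(C) = ["a"]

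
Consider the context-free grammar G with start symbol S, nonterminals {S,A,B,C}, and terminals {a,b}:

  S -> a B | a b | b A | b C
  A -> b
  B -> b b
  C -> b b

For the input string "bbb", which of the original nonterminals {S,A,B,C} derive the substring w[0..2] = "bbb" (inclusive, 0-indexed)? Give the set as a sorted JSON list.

Convert to CNF:
  S -> T0 A | T0 C | T1 B | T1 T0
  A -> b
  B -> T0 T0
  C -> T0 T0
  T0 -> b
  T1 -> a

CYK table (by increasing span), restricted to cells inside w[0..2]:
  T[0,0] 'b' = {A,T0}  orig:{A}
  T[1,1] 'b' = {A,T0}  orig:{A}
  T[2,2] 'b' = {A,T0}  orig:{A}
  T[0,1] 'bb' = {B,C,S}
  T[1,2] 'bb' = {B,C,S}
  T[0,2] 'bbb' = {S}

Original NTs in T[0,2] deriving "bbb": ["S"]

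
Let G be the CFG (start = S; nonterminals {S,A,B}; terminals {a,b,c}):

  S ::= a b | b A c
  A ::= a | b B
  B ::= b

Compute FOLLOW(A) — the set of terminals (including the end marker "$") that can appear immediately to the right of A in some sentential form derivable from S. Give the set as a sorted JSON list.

Compute FIRST by fixpoint:
iter 1:
  A via A→a: +{a}
  A via A→b B: +{b}
  B via B→b: +{b}
  S via S→a b: +{a}
  S via S→b A c: +{b}
  FIRST[S]={a,b}  FIRST[A]={a,b}  FIRST[B]={b}
iter 2: (no change)
  FIRST[S]={a,b}  FIRST[A]={a,b}  FIRST[B]={b}

Compute FOLLOW by fixpoint:
initialize: $ ∈ FOLLOW(S)
iter 1:
  S→b A c: FOLLOW(A) ⊇ FIRST(c) = {c}; new: +{c}
  S: {$}  A: {c}  B: {}
iter 2:
  A→b B: FOLLOW(B) ⊇ FOLLOW(A) ⊇ {c}; new: +{c}
  S: {$}  A: {c}  B: {c}
iter 3: (no change)
  S: {$}  A: {c}  B: {c}

FOLLOW(A) = ["c"]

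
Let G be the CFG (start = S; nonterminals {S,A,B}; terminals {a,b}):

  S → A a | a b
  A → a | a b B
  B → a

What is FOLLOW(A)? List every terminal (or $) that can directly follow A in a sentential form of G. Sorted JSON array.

FIRST iteration:
iter 1:
  A via A→a: +{a}
  B via B→a: +{a}
  S via S→A a: +{a}
  S: {a}  A: {a}  B: {a}
iter 2: done
  S: {a}  A: {a}  B: {a}

Compute FOLLOW by fixpoint:
seed FOLLOW(S) with $
round 1:
  S→A a: FOLLOW(A) ⊇ FIRST(a) = {a}; new: +{a}
  FOLLOW(S)={$}  FOLLOW(A)={a}  FOLLOW(B)={}
round 2:
  A→a b B: FOLLOW(B) ⊇ FOLLOW(A) ⊇ {a}; new: +{a}
  FOLLOW(S)={$}  FOLLOW(A)={a}  FOLLOW(B)={a}
round 3: (no change)
  FOLLOW(S)={$}  FOLLOW(A)={a}  FOLLOW(B)={a}

FOLLOW(A) = ["a"]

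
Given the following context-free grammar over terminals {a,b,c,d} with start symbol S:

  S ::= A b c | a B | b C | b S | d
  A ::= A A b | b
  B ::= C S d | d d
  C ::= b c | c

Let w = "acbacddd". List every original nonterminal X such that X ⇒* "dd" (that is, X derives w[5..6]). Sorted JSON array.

Convert to CNF:
  S -> A X6 | T0 C | T0 S | T3 B | d
  A -> A X4 | b
  B -> C X5 | T1 T1
  C -> T0 T2 | c
  T0 -> b
  T1 -> d
  T2 -> c
  T3 -> a
  X4 -> A T0
  X5 -> S T1
  X6 -> T0 T2

Fill CYK table bottom-up (cells [i..j] with 5 ≤ i ≤ j ≤ 6 only):
  [5..5]={S,T1}  "d"  orig:{S}
  [6..6]={S,T1}  "d"  orig:{S}
  [5..6]={B,X5}  "dd"  orig:{B}

Original NTs in T[5,6] deriving "dd": ["B"]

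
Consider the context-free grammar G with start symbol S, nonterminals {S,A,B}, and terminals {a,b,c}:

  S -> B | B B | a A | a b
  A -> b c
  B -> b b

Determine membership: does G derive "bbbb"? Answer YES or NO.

CNF form of G:
  S -> B B | T0 T0 | T2 A | T2 T0
  A -> T0 T1
  B -> T0 T0
  T0 -> b
  T1 -> c
  T2 -> a

CYK table (by increasing span):
  cell(0,0) b: {T0}  orig:{}
  cell(1,1) b: {T0}  orig:{}
  cell(2,2) b: {T0}  orig:{}
  cell(3,3) b: {T0}  orig:{}
  cell(0,1) bb: {B,S}
  cell(1,2) bb: {B,S}
  cell(2,3) bb: {B,S}
  cell(0,2) bbb: ∅
  cell(1,3) bbb: ∅
  cell(0,3) bbbb: {S}

S ∈ T[0,3] ⇒ YES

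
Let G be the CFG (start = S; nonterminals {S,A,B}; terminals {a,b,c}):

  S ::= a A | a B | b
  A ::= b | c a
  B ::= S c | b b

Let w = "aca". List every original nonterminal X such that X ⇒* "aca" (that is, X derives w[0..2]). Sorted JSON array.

CNF form of G:
  S -> T1 A | T1 B | b
  A -> T0 T1 | b
  B -> S T0 | T2 T2
  T0 -> c
  T1 -> a
  T2 -> b

Fill CYK table bottom-up (cells [i..j] with 0 ≤ i ≤ j ≤ 2 only):
  cell(0,0) a: {T1}  orig:{}
  cell(1,1) c: {T0}  orig:{}
  cell(2,2) a: {T1}  orig:{}
  cell(0,1) ac: ∅
  cell(1,2) ca: {A}
  cell(0,2) aca: {S}

Original NTs in T[0,2] deriving "aca": ["S"]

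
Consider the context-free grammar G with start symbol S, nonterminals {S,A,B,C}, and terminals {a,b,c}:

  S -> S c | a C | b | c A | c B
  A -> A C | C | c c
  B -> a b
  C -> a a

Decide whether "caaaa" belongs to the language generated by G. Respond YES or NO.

Convert to CNF:
  S -> S T1 | T0 C | T1 A | T1 B | b
  A -> A C | T0 T0 | T1 T1
  B -> T0 T2
  C -> T0 T0
  T0 -> a
  T1 -> c
  T2 -> b

CYK fill:
  cell(0,0) c: {T1}  orig:{}
  cell(1,1) a: {T0}  orig:{}
  cell(2,2) a: {T0}  orig:{}
  cell(3,3) a: {T0}  orig:{}
  cell(4,4) a: {T0}  orig:{}
  cell(0,1) ca: ∅
  cell(1,2) aa: {A,C}
  cell(2,3) aa: {A,C}
  cell(3,4) aa: {A,C}
  cell(0,2) caa: {S}
  cell(1,3) aaa: {S}
  cell(2,4) aaa: {S}
  cell(0,3) caaa: ∅
  cell(1,4) aaaa: {A}
  cell(0,4) caaaa: {S}

S ∈ T[0,4] ⇒ YES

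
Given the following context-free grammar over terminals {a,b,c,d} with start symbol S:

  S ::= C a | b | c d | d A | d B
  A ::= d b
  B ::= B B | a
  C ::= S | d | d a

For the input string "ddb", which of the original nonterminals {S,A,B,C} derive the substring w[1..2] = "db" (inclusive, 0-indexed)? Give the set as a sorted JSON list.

Convert to CNF:
  S -> C T2 | T0 A | T0 B | T3 T0 | b
  A -> T0 T1
  B -> B B | a
  C -> C T2 | T0 A | T0 B | T0 T2 | T3 T0 | b | d
  T0 -> d
  T1 -> b
  T2 -> a
  T3 -> c

CYK fill, restricted to cells inside w[1..2]:
  T[1,1] 'd' = {C,T0}  orig:{C}
  T[2,2] 'b' = {C,S,T1}  orig:{C,S}
  T[1,2] 'db' = {A}

Original NTs in T[1,2] deriving "db": ["A"]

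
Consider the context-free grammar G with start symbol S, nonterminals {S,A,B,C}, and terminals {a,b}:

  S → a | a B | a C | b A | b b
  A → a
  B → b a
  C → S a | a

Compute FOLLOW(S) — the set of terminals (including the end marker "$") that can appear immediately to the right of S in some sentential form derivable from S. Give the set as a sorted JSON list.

FIRST iteration:
round 1:
  A via A→a: +{a}
  B via B→b a: +{b}
  C via C→a: +{a}
  S via S→a: +{a}
  S via S→b A: +{b}
  FIRST[S]={a,b}  FIRST[A]={a}  FIRST[B]={b}  FIRST[C]={a}
round 2:
  C via C→S a: +{b}
  FIRST[S]={a,b}  FIRST[A]={a}  FIRST[B]={b}  FIRST[C]={a,b}
round 3: done
  FIRST[S]={a,b}  FIRST[A]={a}  FIRST[B]={b}  FIRST[C]={a,b}

FOLLOW iteration:
FOLLOW(S) := {$}
[1]
  C→S a: FOLLOW(S) ⊇ FIRST(a) = {a}; new: +{a}
  S→a B: FOLLOW(B) ⊇ FOLLOW(S) ⊇ {$,a}; new: +{$,a}
  S→a C: FOLLOW(C) ⊇ FOLLOW(S) ⊇ {$,a}; new: +{$,a}
  S→b A: FOLLOW(A) ⊇ FOLLOW(S) ⊇ {$,a}; new: +{$,a}
  FOLLOW[S]={$,a}  FOLLOW[A]={$,a}  FOLLOW[B]={$,a}  FOLLOW[C]={$,a}
[2] — fixpoint
  FOLLOW[S]={$,a}  FOLLOW[A]={$,a}  FOLLOW[B]={$,a}  FOLLOW[C]={$,a}

FOLLOW(S) = ["$", "a"]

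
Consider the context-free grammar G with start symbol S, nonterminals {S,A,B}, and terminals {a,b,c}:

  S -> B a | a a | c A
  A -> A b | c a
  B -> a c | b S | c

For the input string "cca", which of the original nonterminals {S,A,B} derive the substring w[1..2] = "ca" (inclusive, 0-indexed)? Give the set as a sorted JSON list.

CNF form of G:
  S -> B T2 | T1 A | T2 T2
  A -> A T0 | T1 T2
  B -> T0 S | T2 T1 | c
  T0 -> b
  T1 -> c
  T2 -> a

Fill CYK table bottom-up — only the sub-triangle for w[1..2]:
  T[1,1] 'c' = {B,T1}  orig:{B}
  T[2,2] 'a' = {T2}  orig:{}
  T[1,2] 'ca' = {A,S}

Original NTs in T[1,2] deriving "ca": ["A", "S"]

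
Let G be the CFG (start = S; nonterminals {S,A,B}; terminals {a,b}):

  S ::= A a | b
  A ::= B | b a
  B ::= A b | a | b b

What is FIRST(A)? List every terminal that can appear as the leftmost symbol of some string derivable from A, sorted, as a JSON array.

FIRST sets, iterate to fixpoint:
pass 1:
  A via A→b a: +{b}
  B via B→A b: +{b}
  B via B→a: +{a}
  S via S→A a: +{b}
  FIRST(S)={b}  FIRST(A)={b}  FIRST(B)={a,b}
pass 2:
  A via A→B: +{a}
  S via S→A a: +{a}
  FIRST(S)={a,b}  FIRST(A)={a,b}  FIRST(B)={a,b}
pass 3: (stable)
  FIRST(S)={a,b}  FIRST(A)={a,b}  FIRST(B)={a,b}

FIRST(A) = ["a", "b"]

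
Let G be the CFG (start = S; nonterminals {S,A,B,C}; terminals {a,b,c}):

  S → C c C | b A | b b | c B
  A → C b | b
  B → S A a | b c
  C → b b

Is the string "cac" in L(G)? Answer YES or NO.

CNF form of G:
  S -> C X4 | T0 A | T0 T0 | T2 B
  A -> C T0 | b
  B -> S X3 | T0 T2
  C -> T0 T0
  T0 -> b
  T1 -> a
  T2 -> c
  X3 -> A T1
  X4 -> T2 C

CYK table (by increasing span):
  cell(0,0) c: {T2}  orig:{}
  cell(1,1) a: {T1}  orig:{}
  cell(2,2) c: {T2}  orig:{}
  cell(0,1) ca: ∅
  cell(1,2) ac: ∅
  cell(0,2) cac: ∅

S ∉ T[0,2] ⇒ NO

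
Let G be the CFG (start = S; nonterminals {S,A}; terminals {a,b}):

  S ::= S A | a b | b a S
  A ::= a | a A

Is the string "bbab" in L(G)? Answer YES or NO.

Convert to CNF:
  S -> S A | T0 T1 | T1 X2
  A -> T0 A | a
  T0 -> a
  T1 -> b
  X2 -> T0 S

CYK table (by increasing span):
  T[0,0] 'b' = {T1}  orig:{}
  T[1,1] 'b' = {T1}  orig:{}
  T[2,2] 'a' = {A,T0}  orig:{A}
  T[3,3] 'b' = {T1}  orig:{}
  T[0,1] 'bb' = ∅
  T[1,2] 'ba' = ∅
  T[2,3] 'ab' = {S}
  T[0,2] 'bba' = ∅
  T[1,3] 'bab' = ∅
  T[0,3] 'bbab' = ∅

S ∉ T[0,3] ⇒ NO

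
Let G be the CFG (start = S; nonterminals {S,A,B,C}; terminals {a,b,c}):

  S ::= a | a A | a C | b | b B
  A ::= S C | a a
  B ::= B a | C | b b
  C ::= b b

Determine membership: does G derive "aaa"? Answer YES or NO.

Convert to CNF:
  S -> T0 A | T0 C | T1 B | a | b
  A -> S C | T0 T0
  B -> B T0 | T1 T1
  C -> T1 T1
  T0 -> a
  T1 -> b

Fill CYK table bottom-up:
  cell(0,0) a: {S,T0}  orig:{S}
  cell(1,1) a: {S,T0}  orig:{S}
  cell(2,2) a: {S,T0}  orig:{S}
  cell(0,1) aa: {A}
  cell(1,2) aa: {A}
  cell(0,2) aaa: {S}

S ∈ T[0,2] ⇒ YES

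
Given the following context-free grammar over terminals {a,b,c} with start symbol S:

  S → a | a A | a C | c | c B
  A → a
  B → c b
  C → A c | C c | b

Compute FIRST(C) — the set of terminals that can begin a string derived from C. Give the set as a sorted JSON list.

Compute FIRST by fixpoint:
round 1:
  A via A→a: +{a}
  B via B→c b: +{c}
  C via C→A c: +{a}
  C via C→b: +{b}
  S via S→a: +{a}
  S via S→c: +{c}
  S: {a,c}  A: {a}  B: {c}  C: {a,b}
round 2: done
  S: {a,c}  A: {a}  B: {c}  C: {a,b}

FIRST(C) = ["a", "b"]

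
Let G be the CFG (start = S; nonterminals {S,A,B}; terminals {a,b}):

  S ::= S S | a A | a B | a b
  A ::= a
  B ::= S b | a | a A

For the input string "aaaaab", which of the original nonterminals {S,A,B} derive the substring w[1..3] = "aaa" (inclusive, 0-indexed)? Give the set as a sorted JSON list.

CNF form of G:
  S -> S S | T1 A | T1 B | T1 T0
  A -> a
  B -> S T0 | T1 A | a
  T0 -> b
  T1 -> a

CYK fill, restricted to cells inside w[1..3]:
  [1..1]={A,B,T1}  "a"  orig:{A,B}
  [2..2]={A,B,T1}  "a"  orig:{A,B}
  [3..3]={A,B,T1}  "a"  orig:{A,B}
  [1..2]={B,S}  "aa"
  [2..3]={B,S}  "aa"
  [1..3]={S}  "aaa"

Original NTs in T[1,3] deriving "aaa": ["S"]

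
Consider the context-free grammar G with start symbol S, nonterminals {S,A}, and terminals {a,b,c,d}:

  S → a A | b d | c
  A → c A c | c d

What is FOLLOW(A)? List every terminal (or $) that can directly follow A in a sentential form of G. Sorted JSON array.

FIRST sets, iterate to fixpoint:
round 1:
  A via A→c A c: +{c}
  S via S→a A: +{a}
  S via S→b d: +{b}
  S via S→c: +{c}
  FIRST(S)={a,b,c}  FIRST(A)={c}
round 2: (no change)
  FIRST(S)={a,b,c}  FIRST(A)={c}

Compute FOLLOW by fixpoint:
FOLLOW(S) := {$}
[1]
  A→c A c: FOLLOW(A) ⊇ FIRST(c) = {c}; new: +{c}
  S→a A: FOLLOW(A) ⊇ FOLLOW(S) ⊇ {$}; new: +{$}
  S: {$}  A: {$,c}
[2] (stable)
  S: {$}  A: {$,c}

FOLLOW(A) = ["$", "c"]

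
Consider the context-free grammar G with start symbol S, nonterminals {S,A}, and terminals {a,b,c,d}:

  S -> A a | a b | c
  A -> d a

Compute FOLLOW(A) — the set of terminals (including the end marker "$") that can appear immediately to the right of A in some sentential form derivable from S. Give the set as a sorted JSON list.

Compute FIRST by fixpoint:
iter 1:
  A via A→d a: +{d}
  S via S→A a: +{d}
  S via S→a b: +{a}
  S via S→c: +{c}
  S: {a,c,d}  A: {d}
iter 2: (no change)
  S: {a,c,d}  A: {d}

FOLLOW sets:
seed FOLLOW(S) with $
iter 1:
  S→A a: FOLLOW(A) ⊇ FIRST(a) = {a}; new: +{a}
  FOLLOW[S]={$}  FOLLOW[A]={a}
iter 2: — fixpoint
  FOLLOW[S]={$}  FOLLOW[A]={a}

FOLLOW(A) = ["a"]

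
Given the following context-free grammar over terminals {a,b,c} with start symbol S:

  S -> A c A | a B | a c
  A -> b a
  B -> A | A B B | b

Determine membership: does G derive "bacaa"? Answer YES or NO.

Convert to CNF:
  S -> A X4 | T1 B | T1 T2
  A -> T0 T1
  B -> A X3 | T0 T1 | b
  T0 -> b
  T1 -> a
  T2 -> c
  X3 -> B B
  X4 -> T2 A

CYK table (by increasing span):
  [0..0]={B,T0}  "b"  orig:{B}
  [1..1]={T1}  "a"  orig:{}
  [2..2]={T2}  "c"  orig:{}
  [3..3]={T1}  "a"  orig:{}
  [4..4]={T1}  "a"  orig:{}
  [0..1]={A,B}  "ba"
  [1..2]={S}  "ac"
  [2..3]=∅  "ca"
  [3..4]=∅  "aa"
  [0..2]=∅  "bac"
  [1..3]=∅  "aca"
  [2..4]=∅  "caa"
  [0..3]=∅  "baca"
  [1..4]=∅  "acaa"
  [0..4]=∅  "bacaa"

S ∉ T[0,4] ⇒ NO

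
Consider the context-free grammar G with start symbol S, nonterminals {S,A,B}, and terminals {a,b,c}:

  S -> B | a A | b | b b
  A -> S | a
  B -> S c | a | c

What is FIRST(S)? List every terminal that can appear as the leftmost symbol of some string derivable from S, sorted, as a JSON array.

FIRST sets, iterate to fixpoint:
[1]
  A via A→a: +{a}
  B via B→a: +{a}
  B via B→c: +{c}
  S via S→B: +{a,c}
  S via S→b: +{b}
  FIRST(S)={a,b,c}  FIRST(A)={a}  FIRST(B)={a,c}
[2]
  A via A→S: +{b,c}
  B via B→S c: +{b}
  FIRST(S)={a,b,c}  FIRST(A)={a,b,c}  FIRST(B)={a,b,c}
[3] (stable)
  FIRST(S)={a,b,c}  FIRST(A)={a,b,c}  FIRST(B)={a,b,c}

FIRST(S) = ["a", "b", "c"]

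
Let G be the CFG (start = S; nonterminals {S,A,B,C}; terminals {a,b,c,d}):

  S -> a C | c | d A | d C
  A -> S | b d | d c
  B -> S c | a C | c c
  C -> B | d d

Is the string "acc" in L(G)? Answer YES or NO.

CNF form of G:
  S -> T0 C | T2 A | T2 C | c
  A -> T0 C | T1 T2 | T2 A | T2 C | T2 T3 | c
  B -> S T3 | T0 C | T3 T3
  C -> S T3 | T0 C | T2 T2 | T3 T3
  T0 -> a
  T1 -> b
  T2 -> d
  T3 -> c

CYK fill:
  [0..0]={T0}  "a"  orig:{}
  [1..1]={A,S,T3}  "c"  orig:{A,S}
  [2..2]={A,S,T3}  "c"  orig:{A,S}
  [0..1]=∅  "ac"
  [1..2]={B,C}  "cc"
  [0..2]={A,B,C,S}  "acc"

S ∈ T[0,2] ⇒ YES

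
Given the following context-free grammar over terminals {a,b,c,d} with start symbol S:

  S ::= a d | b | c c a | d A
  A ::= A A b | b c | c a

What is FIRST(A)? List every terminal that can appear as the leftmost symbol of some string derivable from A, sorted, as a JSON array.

Compute FIRST by fixpoint:
iter 1:
  A via A→b c: +{b}
  A via A→c a: +{c}
  S via S→a d: +{a}
  S via S→b: +{b}
  S via S→c c a: +{c}
  S via S→d A: +{d}
  S: {a,b,c,d}  A: {b,c}
iter 2: — fixpoint
  S: {a,b,c,d}  A: {b,c}

FIRST(A) = ["b", "c"]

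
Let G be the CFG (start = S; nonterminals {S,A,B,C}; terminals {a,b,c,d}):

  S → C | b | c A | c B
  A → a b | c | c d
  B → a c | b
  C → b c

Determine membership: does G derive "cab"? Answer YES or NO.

Convert to CNF:
  S -> T1 T2 | T2 A | T2 B | b
  A -> T0 T1 | T2 T3 | c
  B -> T0 T2 | b
  C -> T1 T2
  T0 -> a
  T1 -> b
  T2 -> c
  T3 -> d

CYK table (by increasing span):
  [0..0]={A,T2}  "c"  orig:{A}
  [1..1]={T0}  "a"  orig:{}
  [2..2]={B,S,T1}  "b"  orig:{B,S}
  [0..1]=∅  "ca"
  [1..2]={A}  "ab"
  [0..2]={S}  "cab"

S ∈ T[0,2] ⇒ YES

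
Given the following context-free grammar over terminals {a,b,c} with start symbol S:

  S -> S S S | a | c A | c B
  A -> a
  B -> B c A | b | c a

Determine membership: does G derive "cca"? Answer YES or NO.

CNF form of G:
  S -> S X3 | T0 A | T0 B | a
  A -> a
  B -> B X2 | T0 T1 | b
  T0 -> c
  T1 -> a
  X2 -> T0 A
  X3 -> S S

CYK fill:
  T[0,0] 'c' = {T0}  orig:{}
  T[1,1] 'c' = {T0}  orig:{}
  T[2,2] 'a' = {A,S,T1}  orig:{A,S}
  T[0,1] 'cc' = ∅
  T[1,2] 'ca' = {B,S,X2}  orig:{B,S}
  T[0,2] 'cca' = {S}

S ∈ T[0,2] ⇒ YES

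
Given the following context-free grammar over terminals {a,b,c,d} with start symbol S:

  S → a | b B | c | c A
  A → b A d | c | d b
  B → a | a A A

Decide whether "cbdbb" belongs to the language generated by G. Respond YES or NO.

CNF form of G:
  S -> T0 B | T3 A | a | c
  A -> T0 X4 | T1 T0 | c
  B -> T2 X5 | a
  T0 -> b
  T1 -> d
  T2 -> a
  T3 -> c
  X4 -> A T1
  X5 -> A A

Fill CYK table bottom-up:
  [0..0]={A,S,T3}  "c"  orig:{A,S}
  [1..1]={T0}  "b"  orig:{}
  [2..2]={T1}  "d"  orig:{}
  [3..3]={T0}  "b"  orig:{}
  [4..4]={T0}  "b"  orig:{}
  [0..1]=∅  "cb"
  [1..2]=∅  "bd"
  [2..3]={A}  "db"
  [3..4]=∅  "bb"
  [0..2]=∅  "cbd"
  [1..3]=∅  "bdb"
  [2..4]=∅  "dbb"
  [0..3]=∅  "cbdb"
  [1..4]=∅  "bdbb"
  [0..4]=∅  "cbdbb"

S ∉ T[0,4] ⇒ NO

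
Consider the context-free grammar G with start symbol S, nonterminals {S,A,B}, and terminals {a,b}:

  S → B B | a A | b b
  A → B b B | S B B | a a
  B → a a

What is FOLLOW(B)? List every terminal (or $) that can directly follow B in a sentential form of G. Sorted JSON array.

Compute FIRST by fixpoint:
[1]
  A via A→a a: +{a}
  B via B→a a: +{a}
  S via S→B B: +{a}
  S via S→b b: +{b}
  FIRST(S)={a,b}  FIRST(A)={a}  FIRST(B)={a}
[2]
  A via A→S B B: +{b}
  FIRST(S)={a,b}  FIRST(A)={a,b}  FIRST(B)={a}
[3] — fixpoint
  FIRST(S)={a,b}  FIRST(A)={a,b}  FIRST(B)={a}

FOLLOW iteration:
seed FOLLOW(S) with $
[1]
  A→B b B: FOLLOW(B) ⊇ FIRST(b) = {b}; new: +{b}
  A→S B B: FOLLOW(S) ⊇ FIRST(B) = {a}; new: +{a}
  A→S B B: FOLLOW(B) ⊇ FIRST(B) = {a}; new: +{a}
  S→B B: FOLLOW(B) ⊇ FOLLOW(S) ⊇ {$,a}; new: +{$}
  S→a A: FOLLOW(A) ⊇ FOLLOW(S) ⊇ {$,a}; new: +{$,a}
  FOLLOW(S)={$,a}  FOLLOW(A)={$,a}  FOLLOW(B)={$,a,b}
[2] — fixpoint
  FOLLOW(S)={$,a}  FOLLOW(A)={$,a}  FOLLOW(B)={$,a,b}

FOLLOW(B) = ["$", "a", "b"]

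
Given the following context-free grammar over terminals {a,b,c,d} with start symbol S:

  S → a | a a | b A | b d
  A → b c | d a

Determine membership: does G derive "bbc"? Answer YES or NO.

Convert to CNF:
  S -> T0 A | T0 T2 | T3 T3 | a
  A -> T0 T1 | T2 T3
  T0 -> b
  T1 -> c
  T2 -> d
  T3 -> a

CYK table (by increasing span):
  [0..0]={T0}  "b"  orig:{}
  [1..1]={T0}  "b"  orig:{}
  [2..2]={T1}  "c"  orig:{}
  [0..1]=∅  "bb"
  [1..2]={A}  "bc"
  [0..2]={S}  "bbc"

S ∈ T[0,2] ⇒ YES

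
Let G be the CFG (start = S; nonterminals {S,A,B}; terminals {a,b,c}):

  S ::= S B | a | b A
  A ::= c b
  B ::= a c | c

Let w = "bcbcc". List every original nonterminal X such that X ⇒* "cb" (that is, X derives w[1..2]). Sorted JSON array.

Convert to CNF:
  S -> S B | T1 A | a
  A -> T0 T1
  B -> T2 T0 | c
  T0 -> c
  T1 -> b
  T2 -> a

Fill CYK table bottom-up, restricted to cells inside w[1..2]:
  [1..1]={B,T0}  "c"  orig:{B}
  [2..2]={T1}  "b"  orig:{}
  [1..2]={A}  "cb"

Original NTs in T[1,2] deriving "cb": ["A"]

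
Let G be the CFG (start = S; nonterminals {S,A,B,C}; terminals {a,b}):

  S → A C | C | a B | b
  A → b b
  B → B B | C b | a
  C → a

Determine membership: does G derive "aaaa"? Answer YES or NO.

Convert to CNF:
  S -> A C | T1 B | a | b
  A -> T0 T0
  B -> B B | C T0 | a
  C -> a
  T0 -> b
  T1 -> a

Fill CYK table bottom-up:
  [0..0]={B,C,S,T1}  "a"  orig:{B,C,S}
  [1..1]={B,C,S,T1}  "a"  orig:{B,C,S}
  [2..2]={B,C,S,T1}  "a"  orig:{B,C,S}
  [3..3]={B,C,S,T1}  "a"  orig:{B,C,S}
  [0..1]={B,S}  "aa"
  [1..2]={B,S}  "aa"
  [2..3]={B,S}  "aa"
  [0..2]={B,S}  "aaa"
  [1..3]={B,S}  "aaa"
  [0..3]={B,S}  "aaaa"

S ∈ T[0,3] ⇒ YES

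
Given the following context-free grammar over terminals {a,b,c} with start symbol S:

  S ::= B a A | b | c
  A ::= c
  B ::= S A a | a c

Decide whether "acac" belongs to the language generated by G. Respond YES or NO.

CNF form of G:
  S -> B X3 | b | c
  A -> c
  B -> S X2 | T0 T1
  T0 -> a
  T1 -> c
  X2 -> A T0
  X3 -> T0 A

Fill CYK table bottom-up:
  T[0,0] 'a' = {T0}  orig:{}
  T[1,1] 'c' = {A,S,T1}  orig:{A,S}
  T[2,2] 'a' = {T0}  orig:{}
  T[3,3] 'c' = {A,S,T1}  orig:{A,S}
  T[0,1] 'ac' = {B,X3}  orig:{B}
  T[1,2] 'ca' = {X2}  orig:{}
  T[2,3] 'ac' = {B,X3}  orig:{B}
  T[0,2] 'aca' = ∅
  T[1,3] 'cac' = ∅
  T[0,3] 'acac' = {S}

S ∈ T[0,3] ⇒ YES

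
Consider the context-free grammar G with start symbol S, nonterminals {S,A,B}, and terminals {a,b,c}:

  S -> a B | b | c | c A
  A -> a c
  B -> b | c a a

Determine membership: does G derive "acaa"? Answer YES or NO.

Convert to CNF:
  S -> T0 B | T1 A | b | c
  A -> T0 T1
  B -> T1 X2 | b
  T0 -> a
  T1 -> c
  X2 -> T0 T0

CYK table (by increasing span):
  T[0,0] 'a' = {T0}  orig:{}
  T[1,1] 'c' = {S,T1}  orig:{S}
  T[2,2] 'a' = {T0}  orig:{}
  T[3,3] 'a' = {T0}  orig:{}
  T[0,1] 'ac' = {A}
  T[1,2] 'ca' = ∅
  T[2,3] 'aa' = {X2}  orig:{}
  T[0,2] 'aca' = ∅
  T[1,3] 'caa' = {B}
  T[0,3] 'acaa' = {S}

S ∈ T[0,3] ⇒ YES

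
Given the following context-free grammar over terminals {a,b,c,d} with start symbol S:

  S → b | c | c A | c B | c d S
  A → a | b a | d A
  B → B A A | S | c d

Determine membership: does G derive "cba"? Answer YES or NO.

CNF form of G:
  S -> T3 A | T3 B | T3 X6 | b | c
  A -> T0 T1 | T2 A | a
  B -> B X4 | T3 A | T3 B | T3 T2 | T3 X5 | b | c
  T0 -> b
  T1 -> a
  T2 -> d
  T3 -> c
  X4 -> A A
  X5 -> T2 S
  X6 -> T2 S

CYK table (by increasing span):
  cell(0,0) c: {B,S,T3}  orig:{B,S}
  cell(1,1) b: {B,S,T0}  orig:{B,S}
  cell(2,2) a: {A,T1}  orig:{A}
  cell(0,1) cb: {B,S}
  cell(1,2) ba: {A}
  cell(0,2) cba: {B,S}

S ∈ T[0,2] ⇒ YES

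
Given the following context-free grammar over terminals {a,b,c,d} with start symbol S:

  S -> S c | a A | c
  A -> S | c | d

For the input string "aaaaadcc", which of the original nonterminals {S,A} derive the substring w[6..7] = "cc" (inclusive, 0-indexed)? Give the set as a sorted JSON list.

CNF form of G:
  S -> S T0 | T1 A | c
  A -> S T0 | T1 A | c | d
  T0 -> c
  T1 -> a

CYK fill (cells [i..j] with 6 ≤ i ≤ j ≤ 7 only):
  T[6,6] 'c' = {A,S,T0}  orig:{A,S}
  T[7,7] 'c' = {A,S,T0}  orig:{A,S}
  T[6,7] 'cc' = {A,S}

Original NTs in T[6,7] deriving "cc": ["A", "S"]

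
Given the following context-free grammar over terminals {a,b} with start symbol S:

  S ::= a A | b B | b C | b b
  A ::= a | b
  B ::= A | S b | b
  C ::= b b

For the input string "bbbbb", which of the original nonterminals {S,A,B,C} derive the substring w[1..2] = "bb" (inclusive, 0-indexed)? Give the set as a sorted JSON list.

Convert to CNF:
  S -> T0 B | T0 C | T0 T0 | T1 A
  A -> a | b
  B -> S T0 | a | b
  C -> T0 T0
  T0 -> b
  T1 -> a

CYK fill — only the sub-triangle for w[1..2]:
  cell(1,1) b: {A,B,T0}  orig:{A,B}
  cell(2,2) b: {A,B,T0}  orig:{A,B}
  cell(1,2) bb: {C,S}

Original NTs in T[1,2] deriving "bb": ["C", "S"]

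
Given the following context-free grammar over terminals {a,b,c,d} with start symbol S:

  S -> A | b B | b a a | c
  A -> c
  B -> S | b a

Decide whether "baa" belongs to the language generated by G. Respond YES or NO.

CNF form of G:
  S -> T0 B | T0 X3 | c
  A -> c
  B -> T0 B | T0 T1 | T0 X2 | c
  T0 -> b
  T1 -> a
  X2 -> T1 T1
  X3 -> T1 T1

Fill CYK table bottom-up:
  T[0,0] 'b' = {T0}  orig:{}
  T[1,1] 'a' = {T1}  orig:{}
  T[2,2] 'a' = {T1}  orig:{}
  T[0,1] 'ba' = {B}
  T[1,2] 'aa' = {X2,X3}  orig:{}
  T[0,2] 'baa' = {B,S}

S ∈ T[0,2] ⇒ YES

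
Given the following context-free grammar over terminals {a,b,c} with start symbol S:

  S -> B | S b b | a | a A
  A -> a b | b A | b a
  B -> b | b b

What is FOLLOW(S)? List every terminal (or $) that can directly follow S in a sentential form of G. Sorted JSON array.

Compute FIRST by fixpoint:
pass 1:
  A via A→a b: +{a}
  A via A→b A: +{b}
  B via B→b: +{b}
  S via S→B: +{b}
  S via S→a: +{a}
  FIRST(S)={a,b}  FIRST(A)={a,b}  FIRST(B)={b}
pass 2: — fixpoint
  FIRST(S)={a,b}  FIRST(A)={a,b}  FIRST(B)={b}

FOLLOW iteration:
FOLLOW(S) := {$}
round 1:
  S→B: FOLLOW(B) ⊇ FOLLOW(S) ⊇ {$}; new: +{$}
  S→S b b: FOLLOW(S) ⊇ FIRST(b) = {b}; new: +{b}
  S→a A: FOLLOW(A) ⊇ FOLLOW(S) ⊇ {$,b}; new: +{$,b}
  S: {$,b}  A: {$,b}  B: {$}
round 2:
  S→B: FOLLOW(B) ⊇ FOLLOW(S) ⊇ {$,b}; new: +{b}
  S: {$,b}  A: {$,b}  B: {$,b}
round 3: (stable)
  S: {$,b}  A: {$,b}  B: {$,b}

FOLLOW(S) = ["$", "b"]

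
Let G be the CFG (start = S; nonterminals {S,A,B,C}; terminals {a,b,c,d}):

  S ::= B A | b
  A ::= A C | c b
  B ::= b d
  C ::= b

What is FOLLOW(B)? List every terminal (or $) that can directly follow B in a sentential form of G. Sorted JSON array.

FIRST sets, iterate to fixpoint:
iter 1:
  A via A→c b: +{c}
  B via B→b d: +{b}
  C via C→b: +{b}
  S via S→B A: +{b}
  FIRST[S]={b}  FIRST[A]={c}  FIRST[B]={b}  FIRST[C]={b}
iter 2: (no change)
  FIRST[S]={b}  FIRST[A]={c}  FIRST[B]={b}  FIRST[C]={b}

Compute FOLLOW by fixpoint:
FOLLOW(S) := {$}
pass 1:
  A→A C: FOLLOW(A) ⊇ FIRST(C) = {b}; new: +{b}
  A→A C: FOLLOW(C) ⊇ FOLLOW(A) ⊇ {b}; new: +{b}
  S→B A: FOLLOW(B) ⊇ FIRST(A) = {c}; new: +{c}
  S→B A: FOLLOW(A) ⊇ FOLLOW(S) ⊇ {$}; new: +{$}
  FOLLOW(S)={$}  FOLLOW(A)={$,b}  FOLLOW(B)={c}  FOLLOW(C)={b}
pass 2:
  A→A C: FOLLOW(C) ⊇ FOLLOW(A) ⊇ {$,b}; new: +{$}
  FOLLOW(S)={$}  FOLLOW(A)={$,b}  FOLLOW(B)={c}  FOLLOW(C)={$,b}
pass 3: — fixpoint
  FOLLOW(S)={$}  FOLLOW(A)={$,b}  FOLLOW(B)={c}  FOLLOW(C)={$,b}

FOLLOW(B) = ["c"]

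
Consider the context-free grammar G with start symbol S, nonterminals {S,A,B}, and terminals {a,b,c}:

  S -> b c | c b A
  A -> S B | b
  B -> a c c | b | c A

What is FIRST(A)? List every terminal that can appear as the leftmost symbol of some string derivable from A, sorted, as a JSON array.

Compute FIRST by fixpoint:
pass 1:
  A via A→b: +{b}
  B via B→a c c: +{a}
  B via B→b: +{b}
  B via B→c A: +{c}
  S via S→b c: +{b}
  S via S→c b A: +{c}
  FIRST[S]={b,c}  FIRST[A]={b}  FIRST[B]={a,b,c}
pass 2:
  A via A→S B: +{c}
  FIRST[S]={b,c}  FIRST[A]={b,c}  FIRST[B]={a,b,c}
pass 3: — fixpoint
  FIRST[S]={b,c}  FIRST[A]={b,c}  FIRST[B]={a,b,c}

FIRST(A) = ["b", "c"]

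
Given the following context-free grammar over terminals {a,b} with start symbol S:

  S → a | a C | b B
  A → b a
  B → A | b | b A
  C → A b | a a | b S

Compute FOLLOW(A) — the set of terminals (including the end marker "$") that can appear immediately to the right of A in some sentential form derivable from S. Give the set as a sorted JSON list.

Compute FIRST by fixpoint:
iter 1:
  A via A→b a: +{b}
  B via B→A: +{b}
  C via C→A b: +{b}
  C via C→a a: +{a}
  S via S→a: +{a}
  S via S→b B: +{b}
  FIRST(S)={a,b}  FIRST(A)={b}  FIRST(B)={b}  FIRST(C)={a,b}
iter 2: — fixpoint
  FIRST(S)={a,b}  FIRST(A)={b}  FIRST(B)={b}  FIRST(C)={a,b}

FOLLOW iteration:
FOLLOW(S) := {$}
round 1:
  C→A b: FOLLOW(A) ⊇ FIRST(b) = {b}; new: +{b}
  S→a C: FOLLOW(C) ⊇ FOLLOW(S) ⊇ {$}; new: +{$}
  S→b B: FOLLOW(B) ⊇ FOLLOW(S) ⊇ {$}; new: +{$}
  FOLLOW[S]={$}  FOLLOW[A]={b}  FOLLOW[B]={$}  FOLLOW[C]={$}
round 2:
  B→A: FOLLOW(A) ⊇ FOLLOW(B) ⊇ {$}; new: +{$}
  FOLLOW[S]={$}  FOLLOW[A]={$,b}  FOLLOW[B]={$}  FOLLOW[C]={$}
round 3: done
  FOLLOW[S]={$}  FOLLOW[A]={$,b}  FOLLOW[B]={$}  FOLLOW[C]={$}

FOLLOW(A) = ["$", "b"]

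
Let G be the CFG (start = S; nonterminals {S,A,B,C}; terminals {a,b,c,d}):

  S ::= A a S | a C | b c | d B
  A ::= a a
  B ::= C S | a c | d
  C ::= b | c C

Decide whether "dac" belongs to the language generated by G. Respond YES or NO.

Convert to CNF:
  S -> A X4 | T0 C | T2 T1 | T3 B
  A -> T0 T0
  B -> C S | T0 T1 | d
  C -> T1 C | b
  T0 -> a
  T1 -> c
  T2 -> b
  T3 -> d
  X4 -> T0 S

CYK table (by increasing span):
  [0..0]={B,T3}  "d"  orig:{B}
  [1..1]={T0}  "a"  orig:{}
  [2..2]={T1}  "c"  orig:{}
  [0..1]=∅  "da"
  [1..2]={B}  "ac"
  [0..2]={S}  "dac"

S ∈ T[0,2] ⇒ YES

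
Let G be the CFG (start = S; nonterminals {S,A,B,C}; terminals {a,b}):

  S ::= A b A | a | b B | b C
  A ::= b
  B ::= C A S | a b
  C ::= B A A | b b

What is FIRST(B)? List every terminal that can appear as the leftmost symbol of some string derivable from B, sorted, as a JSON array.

FIRST iteration:
pass 1:
  A via A→b: +{b}
  B via B→a b: +{a}
  C via C→B A A: +{a}
  C via C→b b: +{b}
  S via S→A b A: +{b}
  S via S→a: +{a}
  S: {a,b}  A: {b}  B: {a}  C: {a,b}
pass 2:
  B via B→C A S: +{b}
  S: {a,b}  A: {b}  B: {a,b}  C: {a,b}
pass 3: — fixpoint
  S: {a,b}  A: {b}  B: {a,b}  C: {a,b}

FIRST(B) = ["a", "b"]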